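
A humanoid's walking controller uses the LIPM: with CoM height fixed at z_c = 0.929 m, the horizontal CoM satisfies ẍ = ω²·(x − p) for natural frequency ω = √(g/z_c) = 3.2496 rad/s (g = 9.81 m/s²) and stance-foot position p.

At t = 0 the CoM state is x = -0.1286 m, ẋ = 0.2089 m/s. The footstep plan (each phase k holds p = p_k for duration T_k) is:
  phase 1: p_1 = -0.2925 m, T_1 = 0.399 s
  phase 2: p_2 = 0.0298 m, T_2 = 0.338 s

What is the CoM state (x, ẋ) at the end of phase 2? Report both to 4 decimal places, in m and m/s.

phase 1: p=-0.2925, T=0.399, ωT=1.296590, cosh=1.965135, sinh=1.691672; start (x,ẋ)=(-0.128600, 0.208900) → end (x,ẋ)=(0.138334, 1.311517)
phase 2: p=0.0298, T=0.338, ωT=1.098365, cosh=1.666337, sinh=1.332921; start (x,ẋ)=(0.138334, 1.311517) → end (x,ẋ)=(0.748613, 2.655542)

x = 0.7486, ẋ = 2.6555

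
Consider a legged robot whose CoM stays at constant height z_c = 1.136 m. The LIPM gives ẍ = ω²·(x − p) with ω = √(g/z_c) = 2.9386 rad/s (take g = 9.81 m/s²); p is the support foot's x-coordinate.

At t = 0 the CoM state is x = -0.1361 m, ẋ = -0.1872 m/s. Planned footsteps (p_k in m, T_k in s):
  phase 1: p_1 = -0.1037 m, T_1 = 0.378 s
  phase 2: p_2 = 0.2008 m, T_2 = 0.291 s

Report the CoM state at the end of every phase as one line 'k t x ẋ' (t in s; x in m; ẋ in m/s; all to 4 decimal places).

1 0.3780 -0.2445 -0.4440
2 0.6690 -0.5630 -1.8768

phase 1: p=-0.1037, T=0.378, ωT=1.110791, cosh=1.683029, sinh=1.353730; start (x,ẋ)=(-0.136100, -0.187200) → end (x,ẋ)=(-0.244468, -0.443952)
phase 2: p=0.2008, T=0.291, ωT=0.855133, cosh=1.388456, sinh=0.963230; start (x,ẋ)=(-0.244468, -0.443952) → end (x,ẋ)=(-0.562956, -1.876760)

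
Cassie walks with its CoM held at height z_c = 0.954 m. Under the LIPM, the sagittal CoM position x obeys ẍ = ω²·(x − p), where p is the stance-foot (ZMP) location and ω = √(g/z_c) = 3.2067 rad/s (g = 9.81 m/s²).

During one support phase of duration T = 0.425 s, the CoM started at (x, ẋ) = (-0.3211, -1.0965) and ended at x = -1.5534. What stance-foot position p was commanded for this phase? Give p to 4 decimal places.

ωT = 3.2067·0.425 = 1.362847; cosh(ωT) = 2.081617, sinh(ωT) = 1.825686
x(T) = p + (x₀−p)·cosh(ωT) + (ẋ₀/ω)·sinh(ωT) ⇒ p·(1 − cosh) = x(T) − x₀·cosh − (ẋ₀/ω)·sinh
numerator   = -1.5534 − (-0.3211)·2.081617 − (-1.0965/3.2067)·1.825686 = -0.260717
denominator = 1 − 2.081617 = -1.081617
p = -0.260717 / -1.081617 = 0.2410

p = 0.2410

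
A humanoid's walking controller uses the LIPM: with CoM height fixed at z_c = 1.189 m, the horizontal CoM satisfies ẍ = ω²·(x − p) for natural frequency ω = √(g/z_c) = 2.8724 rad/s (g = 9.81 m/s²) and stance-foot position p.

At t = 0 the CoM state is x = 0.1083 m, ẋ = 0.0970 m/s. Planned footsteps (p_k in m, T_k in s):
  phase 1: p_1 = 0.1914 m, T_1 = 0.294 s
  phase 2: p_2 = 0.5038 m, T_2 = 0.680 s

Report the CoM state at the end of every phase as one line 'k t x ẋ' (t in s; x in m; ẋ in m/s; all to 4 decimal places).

1 0.2940 0.1089 -0.0927
2 0.9740 -1.0280 -4.2523

phase 1: p=0.1914, T=0.294, ωT=0.844486, cosh=1.378279, sinh=0.948501; start (x,ẋ)=(0.108300, 0.097000) → end (x,ẋ)=(0.108896, -0.092711)
phase 2: p=0.5038, T=0.680, ωT=1.953232, cosh=3.596628, sinh=3.454813; start (x,ẋ)=(0.108896, -0.092711) → end (x,ẋ)=(-1.028033, -4.252322)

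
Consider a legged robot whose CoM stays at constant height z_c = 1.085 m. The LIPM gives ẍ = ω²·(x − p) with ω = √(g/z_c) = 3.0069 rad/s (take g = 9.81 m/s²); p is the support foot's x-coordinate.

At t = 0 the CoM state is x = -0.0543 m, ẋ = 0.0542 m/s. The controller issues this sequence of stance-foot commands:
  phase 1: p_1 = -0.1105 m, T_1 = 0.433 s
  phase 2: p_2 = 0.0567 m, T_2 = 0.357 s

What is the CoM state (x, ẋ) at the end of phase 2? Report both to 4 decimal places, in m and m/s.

x = 0.1845, ẋ = 0.5455

phase 1: p=-0.1105, T=0.433, ωT=1.301988, cosh=1.974294, sinh=1.702303; start (x,ẋ)=(-0.054300, 0.054200) → end (x,ẋ)=(0.031140, 0.394675)
phase 2: p=0.0567, T=0.357, ωT=1.073463, cosh=1.633658, sinh=1.291836; start (x,ẋ)=(0.031140, 0.394675) → end (x,ẋ)=(0.184505, 0.545477)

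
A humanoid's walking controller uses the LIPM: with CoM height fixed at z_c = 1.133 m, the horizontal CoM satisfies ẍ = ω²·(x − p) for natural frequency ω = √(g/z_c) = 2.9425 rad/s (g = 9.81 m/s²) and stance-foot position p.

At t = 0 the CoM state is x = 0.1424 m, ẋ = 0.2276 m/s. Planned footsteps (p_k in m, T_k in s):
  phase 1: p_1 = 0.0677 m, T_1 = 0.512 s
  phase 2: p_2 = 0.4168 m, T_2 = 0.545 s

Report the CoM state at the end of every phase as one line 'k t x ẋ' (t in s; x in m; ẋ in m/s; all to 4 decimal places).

phase 1: p=0.0677, T=0.512, ωT=1.506560, cosh=2.366428, sinh=2.144757; start (x,ẋ)=(0.142400, 0.227600) → end (x,ẋ)=(0.410367, 1.010027)
phase 2: p=0.4168, T=0.545, ωT=1.603662, cosh=2.586182, sinh=2.385024; start (x,ẋ)=(0.410367, 1.010027) → end (x,ẋ)=(1.218835, 2.566970)

1 0.5120 0.4104 1.0100
2 1.0570 1.2188 2.5670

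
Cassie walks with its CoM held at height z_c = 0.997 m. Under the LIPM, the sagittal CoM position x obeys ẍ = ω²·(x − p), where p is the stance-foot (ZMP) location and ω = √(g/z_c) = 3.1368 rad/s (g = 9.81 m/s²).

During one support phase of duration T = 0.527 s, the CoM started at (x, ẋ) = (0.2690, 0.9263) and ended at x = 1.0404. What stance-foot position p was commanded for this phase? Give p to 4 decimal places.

p = 0.2523

ωT = 3.1368·0.527 = 1.653094; cosh(ωT) = 2.707285, sinh(ωT) = 2.515828
x(T) = p + (x₀−p)·cosh(ωT) + (ẋ₀/ω)·sinh(ωT) ⇒ p·(1 − cosh) = x(T) − x₀·cosh − (ẋ₀/ω)·sinh
numerator   = 1.0404 − (0.2690)·2.707285 − (0.9263/3.1368)·2.515828 = -0.430786
denominator = 1 − 2.707285 = -1.707285
p = -0.430786 / -1.707285 = 0.2523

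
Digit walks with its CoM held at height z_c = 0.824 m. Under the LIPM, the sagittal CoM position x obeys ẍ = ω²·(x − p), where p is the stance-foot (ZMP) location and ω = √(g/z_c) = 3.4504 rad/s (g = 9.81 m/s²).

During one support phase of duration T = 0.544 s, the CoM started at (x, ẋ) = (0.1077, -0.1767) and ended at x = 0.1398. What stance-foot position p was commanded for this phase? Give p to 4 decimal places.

ωT = 3.4504·0.544 = 1.877018; cosh(ωT) = 3.343517, sinh(ωT) = 3.190471
x(T) = p + (x₀−p)·cosh(ωT) + (ẋ₀/ω)·sinh(ωT) ⇒ p·(1 − cosh) = x(T) − x₀·cosh − (ẋ₀/ω)·sinh
numerator   = 0.1398 − (0.1077)·3.343517 − (-0.1767/3.4504)·3.190471 = -0.056908
denominator = 1 − 3.343517 = -2.343517
p = -0.056908 / -2.343517 = 0.0243

p = 0.0243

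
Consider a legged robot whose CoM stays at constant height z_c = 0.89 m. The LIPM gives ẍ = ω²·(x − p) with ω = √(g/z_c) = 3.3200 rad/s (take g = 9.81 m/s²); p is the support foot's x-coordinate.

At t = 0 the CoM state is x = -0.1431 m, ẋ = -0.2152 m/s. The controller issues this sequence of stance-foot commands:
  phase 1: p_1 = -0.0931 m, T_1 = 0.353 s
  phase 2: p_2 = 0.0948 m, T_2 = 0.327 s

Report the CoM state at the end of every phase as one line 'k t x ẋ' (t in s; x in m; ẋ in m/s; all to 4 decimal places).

phase 1: p=-0.0931, T=0.353, ωT=1.171960, cosh=1.769037, sinh=1.459277; start (x,ẋ)=(-0.143100, -0.215200) → end (x,ẋ)=(-0.276141, -0.622937)
phase 2: p=0.0948, T=0.327, ωT=1.085640, cosh=1.649510, sinh=1.311824; start (x,ẋ)=(-0.276141, -0.622937) → end (x,ẋ)=(-0.763211, -2.643084)

1 0.3530 -0.2761 -0.6229
2 0.6800 -0.7632 -2.6431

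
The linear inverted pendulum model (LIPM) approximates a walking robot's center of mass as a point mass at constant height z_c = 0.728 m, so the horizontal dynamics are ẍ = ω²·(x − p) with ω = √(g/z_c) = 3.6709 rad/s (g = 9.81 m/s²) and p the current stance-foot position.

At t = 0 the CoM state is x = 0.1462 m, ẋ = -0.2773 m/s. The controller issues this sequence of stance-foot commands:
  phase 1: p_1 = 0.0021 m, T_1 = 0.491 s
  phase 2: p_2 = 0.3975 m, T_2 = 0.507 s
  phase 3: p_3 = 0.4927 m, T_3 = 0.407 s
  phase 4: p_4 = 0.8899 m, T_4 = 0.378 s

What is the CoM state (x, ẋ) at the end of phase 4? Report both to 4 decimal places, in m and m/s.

phase 1: p=0.0021, T=0.491, ωT=1.802412, cosh=3.114578, sinh=2.949678; start (x,ẋ)=(0.146200, -0.277300) → end (x,ẋ)=(0.228092, 0.696638)
phase 2: p=0.3975, T=0.507, ωT=1.861146, cosh=3.293299, sinh=3.137805; start (x,ẋ)=(0.228092, 0.696638) → end (x,ẋ)=(0.435060, 0.342900)
phase 3: p=0.4927, T=0.407, ωT=1.494056, cosh=2.339795, sinh=2.115335; start (x,ẋ)=(0.435060, 0.342900) → end (x,ẋ)=(0.555427, 0.354726)
phase 4: p=0.8899, T=0.378, ωT=1.387600, cosh=2.127450, sinh=1.877777; start (x,ẋ)=(0.555427, 0.354726) → end (x,ẋ)=(0.359779, -1.550903)

x = 0.3598, ẋ = -1.5509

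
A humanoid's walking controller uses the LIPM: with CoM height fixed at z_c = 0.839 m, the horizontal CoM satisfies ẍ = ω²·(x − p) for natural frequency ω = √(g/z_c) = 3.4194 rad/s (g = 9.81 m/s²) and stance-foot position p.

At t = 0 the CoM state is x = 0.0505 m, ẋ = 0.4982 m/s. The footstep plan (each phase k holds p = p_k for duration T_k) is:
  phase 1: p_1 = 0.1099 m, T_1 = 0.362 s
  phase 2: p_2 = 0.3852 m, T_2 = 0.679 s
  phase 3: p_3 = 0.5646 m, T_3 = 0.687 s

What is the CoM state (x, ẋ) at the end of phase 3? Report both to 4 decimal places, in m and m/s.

x = 0.8036, ẋ = 0.8864

phase 1: p=0.1099, T=0.362, ωT=1.237823, cosh=1.869057, sinh=1.579042; start (x,ẋ)=(0.050500, 0.498200) → end (x,ẋ)=(0.228941, 0.610441)
phase 2: p=0.3852, T=0.679, ωT=2.321773, cosh=5.145914, sinh=5.047814; start (x,ẋ)=(0.228941, 0.610441) → end (x,ẋ)=(0.482257, 0.444176)
phase 3: p=0.5646, T=0.687, ωT=2.349128, cosh=5.285940, sinh=5.190488; start (x,ẋ)=(0.482257, 0.444176) → end (x,ẋ)=(0.803576, 0.886429)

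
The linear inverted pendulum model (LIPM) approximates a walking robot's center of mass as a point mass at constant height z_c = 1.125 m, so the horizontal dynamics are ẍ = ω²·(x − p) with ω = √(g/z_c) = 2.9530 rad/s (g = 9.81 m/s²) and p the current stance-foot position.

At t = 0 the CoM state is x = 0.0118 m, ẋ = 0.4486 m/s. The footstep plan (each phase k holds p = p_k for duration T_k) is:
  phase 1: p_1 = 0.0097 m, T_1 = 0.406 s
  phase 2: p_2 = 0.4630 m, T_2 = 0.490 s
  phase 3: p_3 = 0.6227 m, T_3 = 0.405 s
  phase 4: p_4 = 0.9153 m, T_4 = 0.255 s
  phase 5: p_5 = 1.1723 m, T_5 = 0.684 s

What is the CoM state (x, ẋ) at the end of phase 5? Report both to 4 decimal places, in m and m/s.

phase 1: p=0.0097, T=0.406, ωT=1.198918, cosh=1.809023, sinh=1.507503; start (x,ẋ)=(0.011800, 0.448600) → end (x,ẋ)=(0.242509, 0.820876)
phase 2: p=0.4630, T=0.490, ωT=1.446970, cosh=2.242749, sinh=2.007467; start (x,ẋ)=(0.242509, 0.820876) → end (x,ẋ)=(0.526530, 0.533937)
phase 3: p=0.6227, T=0.405, ωT=1.195965, cosh=1.804580, sinh=1.502168; start (x,ẋ)=(0.526530, 0.533937) → end (x,ẋ)=(0.720763, 0.536931)
phase 4: p=0.9153, T=0.255, ωT=0.753015, cosh=1.297168, sinh=0.826224; start (x,ẋ)=(0.720763, 0.536931) → end (x,ẋ)=(0.813181, 0.221851)
phase 5: p=1.1723, T=0.684, ωT=2.019852, cosh=3.834942, sinh=3.702267; start (x,ẋ)=(0.813181, 0.221851) → end (x,ẋ)=(0.073242, -3.075386)

x = 0.0732, ẋ = -3.0754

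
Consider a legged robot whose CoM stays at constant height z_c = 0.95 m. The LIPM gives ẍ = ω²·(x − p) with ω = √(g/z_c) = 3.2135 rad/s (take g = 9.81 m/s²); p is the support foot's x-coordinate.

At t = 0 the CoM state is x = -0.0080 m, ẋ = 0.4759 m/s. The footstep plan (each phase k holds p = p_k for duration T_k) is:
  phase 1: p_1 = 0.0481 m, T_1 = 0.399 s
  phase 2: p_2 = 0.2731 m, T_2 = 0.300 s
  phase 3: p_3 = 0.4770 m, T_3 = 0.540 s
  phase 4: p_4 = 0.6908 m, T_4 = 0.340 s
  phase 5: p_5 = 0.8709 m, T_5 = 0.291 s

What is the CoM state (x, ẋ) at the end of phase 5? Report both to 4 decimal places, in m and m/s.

phase 1: p=0.0481, T=0.399, ωT=1.282186, cosh=1.940971, sinh=1.663541; start (x,ẋ)=(-0.008000, 0.475900) → end (x,ẋ)=(0.185572, 0.623809)
phase 2: p=0.2731, T=0.300, ωT=0.964050, cosh=1.501820, sinh=1.120475; start (x,ẋ)=(0.185572, 0.623809) → end (x,ẋ)=(0.359157, 0.621692)
phase 3: p=0.4770, T=0.540, ωT=1.735290, cosh=2.923461, sinh=2.747111; start (x,ẋ)=(0.359157, 0.621692) → end (x,ẋ)=(0.663954, 0.777192)
phase 4: p=0.6908, T=0.340, ωT=1.092590, cosh=1.658667, sinh=1.323320; start (x,ẋ)=(0.663954, 0.777192) → end (x,ẋ)=(0.966318, 1.174938)
phase 5: p=0.8709, T=0.291, ωT=0.935128, cosh=1.470038, sinh=1.077503; start (x,ẋ)=(0.966318, 1.174938) → end (x,ẋ)=(1.405131, 2.057595)

x = 1.4051, ẋ = 2.0576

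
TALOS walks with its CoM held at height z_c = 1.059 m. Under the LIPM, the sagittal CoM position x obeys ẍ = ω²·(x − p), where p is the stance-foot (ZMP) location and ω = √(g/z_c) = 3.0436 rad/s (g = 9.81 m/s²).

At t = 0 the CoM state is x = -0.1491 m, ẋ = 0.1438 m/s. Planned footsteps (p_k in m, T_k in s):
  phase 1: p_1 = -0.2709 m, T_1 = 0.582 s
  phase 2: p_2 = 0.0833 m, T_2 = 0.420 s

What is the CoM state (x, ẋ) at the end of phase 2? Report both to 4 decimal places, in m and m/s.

x = 1.1840, ẋ = 3.6397

phase 1: p=-0.2709, T=0.582, ωT=1.771375, cosh=3.024516, sinh=2.854417; start (x,ẋ)=(-0.149100, 0.143800) → end (x,ẋ)=(0.232348, 1.493088)
phase 2: p=0.0833, T=0.420, ωT=1.278312, cosh=1.934540, sinh=1.656033; start (x,ẋ)=(0.232348, 1.493088) → end (x,ẋ)=(1.184033, 3.639684)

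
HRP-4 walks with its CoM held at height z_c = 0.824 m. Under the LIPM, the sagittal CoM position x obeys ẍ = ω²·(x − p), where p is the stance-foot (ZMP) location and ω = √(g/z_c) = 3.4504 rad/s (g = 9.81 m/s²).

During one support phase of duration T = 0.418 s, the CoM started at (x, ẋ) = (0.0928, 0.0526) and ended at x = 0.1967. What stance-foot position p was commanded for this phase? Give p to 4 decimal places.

p = 0.0332

ωT = 3.4504·0.418 = 1.442267; cosh(ωT) = 2.233334, sinh(ωT) = 1.996942
x(T) = p + (x₀−p)·cosh(ωT) + (ẋ₀/ω)·sinh(ωT) ⇒ p·(1 − cosh) = x(T) − x₀·cosh − (ẋ₀/ω)·sinh
numerator   = 0.1967 − (0.0928)·2.233334 − (0.0526/3.4504)·1.996942 = -0.040996
denominator = 1 − 2.233334 = -1.233334
p = -0.040996 / -1.233334 = 0.0332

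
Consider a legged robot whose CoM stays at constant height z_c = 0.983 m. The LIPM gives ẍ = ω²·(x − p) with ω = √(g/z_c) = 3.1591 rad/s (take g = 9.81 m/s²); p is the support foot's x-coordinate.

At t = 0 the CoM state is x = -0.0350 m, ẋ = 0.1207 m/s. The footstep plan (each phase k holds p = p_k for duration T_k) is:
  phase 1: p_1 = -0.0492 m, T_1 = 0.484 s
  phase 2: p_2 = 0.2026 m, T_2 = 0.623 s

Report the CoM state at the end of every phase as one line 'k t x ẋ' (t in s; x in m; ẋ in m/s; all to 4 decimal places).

1 0.4840 0.0691 0.3901
2 1.1070 0.1488 -0.0565

phase 1: p=-0.0492, T=0.484, ωT=1.529004, cosh=2.415166, sinh=2.198415; start (x,ẋ)=(-0.035000, 0.120700) → end (x,ẋ)=(0.069090, 0.390130)
phase 2: p=0.2026, T=0.623, ωT=1.968119, cosh=3.648461, sinh=3.508742; start (x,ẋ)=(0.069090, 0.390130) → end (x,ẋ)=(0.148804, -0.056510)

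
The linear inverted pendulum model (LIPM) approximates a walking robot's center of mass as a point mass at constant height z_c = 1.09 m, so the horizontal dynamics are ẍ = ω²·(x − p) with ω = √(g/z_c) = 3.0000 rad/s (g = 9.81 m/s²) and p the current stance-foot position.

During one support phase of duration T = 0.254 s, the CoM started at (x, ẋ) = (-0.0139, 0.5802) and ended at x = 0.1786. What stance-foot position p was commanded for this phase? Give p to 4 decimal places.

p = -0.1138

ωT = 3.0000·0.254 = 0.762000; cosh(ωT) = 1.304645, sinh(ωT) = 0.837913
x(T) = p + (x₀−p)·cosh(ωT) + (ẋ₀/ω)·sinh(ωT) ⇒ p·(1 − cosh) = x(T) − x₀·cosh − (ẋ₀/ω)·sinh
numerator   = 0.1786 − (-0.0139)·1.304645 − (0.5802/3.0000)·0.837913 = 0.034682
denominator = 1 − 1.304645 = -0.304645
p = 0.034682 / -0.304645 = -0.1138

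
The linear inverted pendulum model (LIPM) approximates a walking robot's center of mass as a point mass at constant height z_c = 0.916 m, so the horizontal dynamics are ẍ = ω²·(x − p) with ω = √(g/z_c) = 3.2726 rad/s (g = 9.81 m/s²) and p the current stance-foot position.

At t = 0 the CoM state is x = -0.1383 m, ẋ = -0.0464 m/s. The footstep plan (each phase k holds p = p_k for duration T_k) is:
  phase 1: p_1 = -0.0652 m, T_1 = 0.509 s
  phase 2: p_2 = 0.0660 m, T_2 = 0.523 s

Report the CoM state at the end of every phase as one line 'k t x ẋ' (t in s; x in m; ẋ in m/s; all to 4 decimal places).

1 0.5090 -0.3016 -0.7372
2 1.0320 -1.5884 -5.3301

phase 1: p=-0.0652, T=0.509, ωT=1.665753, cosh=2.739353, sinh=2.550304; start (x,ẋ)=(-0.138300, -0.046400) → end (x,ẋ)=(-0.301606, -0.737208)
phase 2: p=0.0660, T=0.523, ωT=1.711570, cosh=2.859115, sinh=2.678533; start (x,ẋ)=(-0.301606, -0.737208) → end (x,ẋ)=(-1.588411, -5.330108)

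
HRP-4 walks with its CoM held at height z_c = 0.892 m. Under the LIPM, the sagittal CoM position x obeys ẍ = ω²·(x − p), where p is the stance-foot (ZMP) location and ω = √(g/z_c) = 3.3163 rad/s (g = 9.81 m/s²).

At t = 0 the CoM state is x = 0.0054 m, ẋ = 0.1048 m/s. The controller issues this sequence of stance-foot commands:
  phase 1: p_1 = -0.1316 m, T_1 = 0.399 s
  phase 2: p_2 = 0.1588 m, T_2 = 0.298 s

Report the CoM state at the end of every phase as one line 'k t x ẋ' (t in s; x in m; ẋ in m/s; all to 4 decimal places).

phase 1: p=-0.1316, T=0.399, ωT=1.323204, cosh=2.010857, sinh=1.744576; start (x,ẋ)=(0.005400, 0.104800) → end (x,ẋ)=(0.199019, 1.003357)
phase 2: p=0.1588, T=0.298, ωT=0.988257, cosh=1.529387, sinh=1.157162; start (x,ẋ)=(0.199019, 1.003357) → end (x,ẋ)=(0.570413, 1.688859)

1 0.3990 0.1990 1.0034
2 0.6970 0.5704 1.6889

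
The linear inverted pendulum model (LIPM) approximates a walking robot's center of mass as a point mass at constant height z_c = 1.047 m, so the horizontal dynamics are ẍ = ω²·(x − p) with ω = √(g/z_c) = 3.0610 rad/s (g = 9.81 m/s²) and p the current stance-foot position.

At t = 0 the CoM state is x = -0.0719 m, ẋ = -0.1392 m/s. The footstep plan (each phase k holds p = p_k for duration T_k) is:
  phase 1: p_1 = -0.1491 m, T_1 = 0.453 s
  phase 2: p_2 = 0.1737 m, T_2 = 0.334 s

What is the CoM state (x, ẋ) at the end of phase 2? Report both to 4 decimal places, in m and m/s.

phase 1: p=-0.1491, T=0.453, ωT=1.386633, cosh=2.125635, sinh=1.875720; start (x,ẋ)=(-0.071900, -0.139200) → end (x,ẋ)=(-0.070300, 0.147361)
phase 2: p=0.1737, T=0.334, ωT=1.022374, cosh=1.569763, sinh=1.210023; start (x,ẋ)=(-0.070300, 0.147361) → end (x,ẋ)=(-0.151070, -0.672424)

x = -0.1511, ẋ = -0.6724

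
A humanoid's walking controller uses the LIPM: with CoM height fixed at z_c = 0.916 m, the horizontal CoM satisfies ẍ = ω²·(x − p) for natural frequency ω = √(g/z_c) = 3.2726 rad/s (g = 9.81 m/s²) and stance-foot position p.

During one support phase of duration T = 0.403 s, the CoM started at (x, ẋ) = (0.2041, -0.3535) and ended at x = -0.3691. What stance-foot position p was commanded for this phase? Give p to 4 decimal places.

ωT = 3.2726·0.403 = 1.318858; cosh(ωT) = 2.003294, sinh(ωT) = 1.735854
x(T) = p + (x₀−p)·cosh(ωT) + (ẋ₀/ω)·sinh(ωT) ⇒ p·(1 − cosh) = x(T) − x₀·cosh − (ẋ₀/ω)·sinh
numerator   = -0.3691 − (0.2041)·2.003294 − (-0.3535/3.2726)·1.735854 = -0.590469
denominator = 1 − 2.003294 = -1.003294
p = -0.590469 / -1.003294 = 0.5885

p = 0.5885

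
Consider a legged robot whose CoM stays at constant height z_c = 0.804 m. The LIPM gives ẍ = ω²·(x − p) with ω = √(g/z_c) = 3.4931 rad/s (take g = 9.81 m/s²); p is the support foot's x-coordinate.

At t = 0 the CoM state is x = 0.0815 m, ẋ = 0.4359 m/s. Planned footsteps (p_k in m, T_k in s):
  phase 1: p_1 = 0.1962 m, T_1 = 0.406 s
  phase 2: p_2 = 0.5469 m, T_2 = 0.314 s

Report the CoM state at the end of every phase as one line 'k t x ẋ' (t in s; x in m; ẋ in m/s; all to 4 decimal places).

phase 1: p=0.1962, T=0.406, ωT=1.418199, cosh=2.185912, sinh=1.943762; start (x,ẋ)=(0.081500, 0.435900) → end (x,ẋ)=(0.188036, 0.174054)
phase 2: p=0.5469, T=0.314, ωT=1.096833, cosh=1.664297, sinh=1.330371; start (x,ẋ)=(0.188036, 0.174054) → end (x,ẋ)=(0.015933, -1.378006)

1 0.4060 0.1880 0.1741
2 0.7200 0.0159 -1.3780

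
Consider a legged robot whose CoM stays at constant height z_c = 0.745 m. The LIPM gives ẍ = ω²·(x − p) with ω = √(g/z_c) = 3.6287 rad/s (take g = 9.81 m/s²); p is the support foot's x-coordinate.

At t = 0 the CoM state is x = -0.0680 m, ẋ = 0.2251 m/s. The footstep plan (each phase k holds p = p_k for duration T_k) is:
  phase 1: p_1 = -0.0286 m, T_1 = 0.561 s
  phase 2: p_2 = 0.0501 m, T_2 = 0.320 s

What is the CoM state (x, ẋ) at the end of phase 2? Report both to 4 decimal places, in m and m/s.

phase 1: p=-0.0286, T=0.561, ωT=2.035701, cosh=3.894102, sinh=3.763513; start (x,ẋ)=(-0.068000, 0.225100) → end (x,ẋ)=(0.051435, 0.338490)
phase 2: p=0.0501, T=0.320, ωT=1.161184, cosh=1.753414, sinh=1.440299; start (x,ẋ)=(0.051435, 0.338490) → end (x,ẋ)=(0.186794, 0.600492)

x = 0.1868, ẋ = 0.6005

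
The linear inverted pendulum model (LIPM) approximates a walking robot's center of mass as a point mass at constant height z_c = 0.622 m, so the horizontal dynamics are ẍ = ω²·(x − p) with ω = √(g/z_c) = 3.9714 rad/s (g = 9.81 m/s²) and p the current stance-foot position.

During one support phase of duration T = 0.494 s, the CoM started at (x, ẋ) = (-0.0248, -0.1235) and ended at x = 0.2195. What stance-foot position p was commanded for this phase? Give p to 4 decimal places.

p = -0.1591

ωT = 3.9714·0.494 = 1.961872; cosh(ωT) = 3.626611, sinh(ωT) = 3.486016
x(T) = p + (x₀−p)·cosh(ωT) + (ẋ₀/ω)·sinh(ωT) ⇒ p·(1 − cosh) = x(T) − x₀·cosh − (ẋ₀/ω)·sinh
numerator   = 0.2195 − (-0.0248)·3.626611 − (-0.1235/3.9714)·3.486016 = 0.417846
denominator = 1 − 3.626611 = -2.626611
p = 0.417846 / -2.626611 = -0.1591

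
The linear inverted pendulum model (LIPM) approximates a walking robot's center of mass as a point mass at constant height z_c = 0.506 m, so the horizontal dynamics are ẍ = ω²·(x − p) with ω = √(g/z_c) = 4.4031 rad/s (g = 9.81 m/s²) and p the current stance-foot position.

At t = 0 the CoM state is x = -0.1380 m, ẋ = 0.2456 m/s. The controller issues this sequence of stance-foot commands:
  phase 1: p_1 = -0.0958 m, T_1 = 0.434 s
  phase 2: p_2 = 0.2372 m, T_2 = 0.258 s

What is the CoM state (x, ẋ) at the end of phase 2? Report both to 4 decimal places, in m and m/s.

phase 1: p=-0.0958, T=0.434, ωT=1.910945, cosh=3.453708, sinh=3.305768; start (x,ẋ)=(-0.138000, 0.245600) → end (x,ẋ)=(-0.057154, 0.233983)
phase 2: p=0.2372, T=0.258, ωT=1.136000, cosh=1.717693, sinh=1.396592; start (x,ẋ)=(-0.057154, 0.233983) → end (x,ẋ)=(-0.194195, -1.408173)

x = -0.1942, ẋ = -1.4082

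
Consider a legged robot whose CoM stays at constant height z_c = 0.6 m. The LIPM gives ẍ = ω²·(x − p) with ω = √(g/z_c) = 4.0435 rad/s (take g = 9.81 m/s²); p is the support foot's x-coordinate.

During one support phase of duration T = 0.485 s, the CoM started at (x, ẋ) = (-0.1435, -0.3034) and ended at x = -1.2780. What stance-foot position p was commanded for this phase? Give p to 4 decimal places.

p = 0.1893

ωT = 4.0435·0.485 = 1.961097; cosh(ωT) = 3.623913, sinh(ωT) = 3.483209
x(T) = p + (x₀−p)·cosh(ωT) + (ẋ₀/ω)·sinh(ωT) ⇒ p·(1 − cosh) = x(T) − x₀·cosh − (ẋ₀/ω)·sinh
numerator   = -1.2780 − (-0.1435)·3.623913 − (-0.3034/4.0435)·3.483209 = -0.496609
denominator = 1 − 3.623913 = -2.623913
p = -0.496609 / -2.623913 = 0.1893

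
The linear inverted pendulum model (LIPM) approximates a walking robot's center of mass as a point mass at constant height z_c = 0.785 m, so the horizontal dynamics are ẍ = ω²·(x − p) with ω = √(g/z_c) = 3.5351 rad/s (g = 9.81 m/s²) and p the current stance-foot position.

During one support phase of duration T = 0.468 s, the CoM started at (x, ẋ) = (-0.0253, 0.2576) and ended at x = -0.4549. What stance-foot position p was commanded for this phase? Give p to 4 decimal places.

p = 0.3332

ωT = 3.5351·0.468 = 1.654427; cosh(ωT) = 2.710641, sinh(ωT) = 2.519440
x(T) = p + (x₀−p)·cosh(ωT) + (ẋ₀/ω)·sinh(ωT) ⇒ p·(1 − cosh) = x(T) − x₀·cosh − (ẋ₀/ω)·sinh
numerator   = -0.4549 − (-0.0253)·2.710641 − (0.2576/3.5351)·2.519440 = -0.569910
denominator = 1 − 2.710641 = -1.710641
p = -0.569910 / -1.710641 = 0.3332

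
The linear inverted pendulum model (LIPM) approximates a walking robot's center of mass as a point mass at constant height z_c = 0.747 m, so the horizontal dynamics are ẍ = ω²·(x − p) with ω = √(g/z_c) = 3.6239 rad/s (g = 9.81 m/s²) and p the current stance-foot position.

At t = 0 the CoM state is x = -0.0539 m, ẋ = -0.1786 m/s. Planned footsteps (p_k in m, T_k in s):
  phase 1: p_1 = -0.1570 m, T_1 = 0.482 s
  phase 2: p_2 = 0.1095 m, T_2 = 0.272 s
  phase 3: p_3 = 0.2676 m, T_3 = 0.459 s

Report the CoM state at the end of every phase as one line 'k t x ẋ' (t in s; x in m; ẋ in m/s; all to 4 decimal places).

1 0.4820 0.0106 0.5112
2 0.7540 0.1212 0.3670
3 1.2130 0.1252 -0.3460

phase 1: p=-0.1570, T=0.482, ωT=1.746720, cosh=2.955051, sinh=2.780706; start (x,ẋ)=(-0.053900, -0.178600) → end (x,ẋ)=(0.010622, 0.511167)
phase 2: p=0.1095, T=0.272, ωT=0.985701, cosh=1.526433, sinh=1.153256; start (x,ẋ)=(0.010622, 0.511167) → end (x,ẋ)=(0.121241, 0.367021)
phase 3: p=0.2676, T=0.459, ωT=1.663370, cosh=2.733282, sinh=2.543783; start (x,ẋ)=(0.121241, 0.367021) → end (x,ẋ)=(0.125187, -0.346030)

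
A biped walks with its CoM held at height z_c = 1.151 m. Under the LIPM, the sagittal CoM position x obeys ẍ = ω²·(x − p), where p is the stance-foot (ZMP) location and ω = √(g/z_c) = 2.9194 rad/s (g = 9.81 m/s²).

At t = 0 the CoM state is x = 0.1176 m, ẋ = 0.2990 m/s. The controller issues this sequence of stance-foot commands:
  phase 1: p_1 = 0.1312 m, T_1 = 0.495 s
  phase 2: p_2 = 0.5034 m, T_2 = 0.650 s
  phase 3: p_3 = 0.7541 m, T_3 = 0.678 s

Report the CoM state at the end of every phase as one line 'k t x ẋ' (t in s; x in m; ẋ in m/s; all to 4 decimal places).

phase 1: p=0.1312, T=0.495, ωT=1.445103, cosh=2.239005, sinh=2.003284; start (x,ẋ)=(0.117600, 0.299000) → end (x,ẋ)=(0.305922, 0.589925)
phase 2: p=0.5034, T=0.650, ωT=1.897610, cosh=3.409930, sinh=3.260004; start (x,ẋ)=(0.305922, 0.589925) → end (x,ẋ)=(0.488766, 0.132157)
phase 3: p=0.7541, T=0.678, ωT=1.979353, cosh=3.688109, sinh=3.549951; start (x,ẋ)=(0.488766, 0.132157) → end (x,ẋ)=(-0.063780, -2.262440)

1 0.4950 0.3059 0.5899
2 1.1450 0.4888 0.1322
3 1.8230 -0.0638 -2.2624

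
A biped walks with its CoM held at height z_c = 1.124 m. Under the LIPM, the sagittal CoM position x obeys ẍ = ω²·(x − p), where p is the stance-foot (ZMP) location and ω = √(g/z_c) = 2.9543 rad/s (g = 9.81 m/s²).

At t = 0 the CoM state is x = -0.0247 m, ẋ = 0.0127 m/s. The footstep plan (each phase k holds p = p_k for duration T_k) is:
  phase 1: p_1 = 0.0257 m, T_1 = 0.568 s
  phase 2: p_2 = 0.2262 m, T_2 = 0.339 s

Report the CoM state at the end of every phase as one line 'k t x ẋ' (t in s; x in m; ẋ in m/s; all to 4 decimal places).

phase 1: p=0.0257, T=0.568, ωT=1.678042, cosh=2.770901, sinh=2.584162; start (x,ẋ)=(-0.024700, 0.012700) → end (x,ẋ)=(-0.102845, -0.349583)
phase 2: p=0.2262, T=0.339, ωT=1.001508, cosh=1.544854, sinh=1.177529; start (x,ẋ)=(-0.102845, -0.349583) → end (x,ẋ)=(-0.421463, -1.684726)

1 0.5680 -0.1028 -0.3496
2 0.9070 -0.4215 -1.6847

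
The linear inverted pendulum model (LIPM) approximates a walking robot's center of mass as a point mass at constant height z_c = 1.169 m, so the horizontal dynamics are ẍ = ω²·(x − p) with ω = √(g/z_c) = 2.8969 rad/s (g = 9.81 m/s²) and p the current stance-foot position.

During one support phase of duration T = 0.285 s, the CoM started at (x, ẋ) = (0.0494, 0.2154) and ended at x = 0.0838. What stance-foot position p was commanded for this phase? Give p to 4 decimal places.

ωT = 2.8969·0.285 = 0.825616; cosh(ωT) = 1.360626, sinh(ωT) = 0.922662
x(T) = p + (x₀−p)·cosh(ωT) + (ẋ₀/ω)·sinh(ωT) ⇒ p·(1 − cosh) = x(T) − x₀·cosh − (ẋ₀/ω)·sinh
numerator   = 0.0838 − (0.0494)·1.360626 − (0.2154/2.8969)·0.922662 = -0.052020
denominator = 1 − 1.360626 = -0.360626
p = -0.052020 / -0.360626 = 0.1442

p = 0.1442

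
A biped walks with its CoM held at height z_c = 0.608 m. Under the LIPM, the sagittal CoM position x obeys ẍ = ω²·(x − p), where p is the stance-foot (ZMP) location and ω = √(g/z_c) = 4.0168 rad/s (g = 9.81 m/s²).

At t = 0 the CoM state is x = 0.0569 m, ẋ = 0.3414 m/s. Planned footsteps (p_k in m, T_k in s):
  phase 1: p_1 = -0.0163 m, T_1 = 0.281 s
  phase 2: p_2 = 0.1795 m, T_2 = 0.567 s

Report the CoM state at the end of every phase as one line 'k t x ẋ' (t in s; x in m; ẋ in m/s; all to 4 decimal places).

phase 1: p=-0.0163, T=0.281, ωT=1.128721, cosh=1.707573, sinh=1.384126; start (x,ẋ)=(0.056900, 0.341400) → end (x,ẋ)=(0.226335, 0.989940)
phase 2: p=0.1795, T=0.567, ωT=2.277526, cosh=4.927528, sinh=4.824991; start (x,ẋ)=(0.226335, 0.989940) → end (x,ẋ)=(1.599401, 5.785674)

1 0.2810 0.2263 0.9899
2 0.8480 1.5994 5.7857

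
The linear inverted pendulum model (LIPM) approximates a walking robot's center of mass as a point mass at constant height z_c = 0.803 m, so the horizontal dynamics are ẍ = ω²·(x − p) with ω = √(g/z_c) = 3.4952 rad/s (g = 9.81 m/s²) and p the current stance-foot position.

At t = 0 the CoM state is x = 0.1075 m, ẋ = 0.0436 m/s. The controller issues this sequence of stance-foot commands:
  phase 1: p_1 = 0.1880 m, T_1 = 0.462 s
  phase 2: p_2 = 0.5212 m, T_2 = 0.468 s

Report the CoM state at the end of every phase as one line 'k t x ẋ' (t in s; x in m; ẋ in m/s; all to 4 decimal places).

phase 1: p=0.1880, T=0.462, ωT=1.614782, cosh=2.612864, sinh=2.413930; start (x,ẋ)=(0.107500, 0.043600) → end (x,ẋ)=(0.007776, -0.565271)
phase 2: p=0.5212, T=0.468, ωT=1.635754, cosh=2.664065, sinh=2.469260; start (x,ẋ)=(0.007776, -0.565271) → end (x,ẋ)=(-1.245942, -5.937051)

1 0.4620 0.0078 -0.5653
2 0.9300 -1.2459 -5.9371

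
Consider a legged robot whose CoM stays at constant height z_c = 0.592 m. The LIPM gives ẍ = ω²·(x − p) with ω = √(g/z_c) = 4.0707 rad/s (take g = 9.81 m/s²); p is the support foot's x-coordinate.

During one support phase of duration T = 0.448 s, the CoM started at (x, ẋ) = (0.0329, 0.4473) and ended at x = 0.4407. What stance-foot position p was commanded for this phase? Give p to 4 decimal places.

ωT = 4.0707·0.448 = 1.823674; cosh(ωT) = 3.178002, sinh(ωT) = 3.016571
x(T) = p + (x₀−p)·cosh(ωT) + (ẋ₀/ω)·sinh(ωT) ⇒ p·(1 − cosh) = x(T) − x₀·cosh − (ẋ₀/ω)·sinh
numerator   = 0.4407 − (0.0329)·3.178002 − (0.4473/4.0707)·3.016571 = 0.004674
denominator = 1 − 3.178002 = -2.178002
p = 0.004674 / -2.178002 = -0.0021

p = -0.0021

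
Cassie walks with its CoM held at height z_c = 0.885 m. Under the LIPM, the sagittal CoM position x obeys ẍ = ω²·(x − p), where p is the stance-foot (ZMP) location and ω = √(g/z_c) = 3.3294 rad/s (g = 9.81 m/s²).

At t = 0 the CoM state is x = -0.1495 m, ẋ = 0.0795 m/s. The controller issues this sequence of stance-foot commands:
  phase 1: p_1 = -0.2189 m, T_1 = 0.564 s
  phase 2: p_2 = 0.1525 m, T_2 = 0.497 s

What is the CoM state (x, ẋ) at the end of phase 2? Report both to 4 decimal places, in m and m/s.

phase 1: p=-0.2189, T=0.564, ωT=1.877782, cosh=3.345956, sinh=3.193027; start (x,ẋ)=(-0.149500, 0.079500) → end (x,ẋ)=(0.089553, 1.003785)
phase 2: p=0.1525, T=0.497, ωT=1.654712, cosh=2.711360, sinh=2.520212; start (x,ẋ)=(0.089553, 1.003785) → end (x,ẋ)=(0.741650, 2.193448)

x = 0.7417, ẋ = 2.1934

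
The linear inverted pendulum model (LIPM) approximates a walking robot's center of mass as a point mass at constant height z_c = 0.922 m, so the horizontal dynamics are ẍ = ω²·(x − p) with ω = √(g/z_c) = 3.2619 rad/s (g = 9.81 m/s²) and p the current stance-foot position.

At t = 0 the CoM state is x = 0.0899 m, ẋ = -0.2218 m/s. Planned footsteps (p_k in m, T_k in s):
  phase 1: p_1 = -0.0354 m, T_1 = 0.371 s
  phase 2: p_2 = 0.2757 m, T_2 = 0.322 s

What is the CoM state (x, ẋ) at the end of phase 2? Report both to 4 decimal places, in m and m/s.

x = 0.0614, ẋ = -0.4097

phase 1: p=-0.0354, T=0.371, ωT=1.210165, cosh=1.826093, sinh=1.527945; start (x,ẋ)=(0.089900, -0.221800) → end (x,ẋ)=(0.089514, 0.219468)
phase 2: p=0.2757, T=0.322, ωT=1.050332, cosh=1.604211, sinh=1.254389; start (x,ẋ)=(0.089514, 0.219468) → end (x,ẋ)=(0.061416, -0.409744)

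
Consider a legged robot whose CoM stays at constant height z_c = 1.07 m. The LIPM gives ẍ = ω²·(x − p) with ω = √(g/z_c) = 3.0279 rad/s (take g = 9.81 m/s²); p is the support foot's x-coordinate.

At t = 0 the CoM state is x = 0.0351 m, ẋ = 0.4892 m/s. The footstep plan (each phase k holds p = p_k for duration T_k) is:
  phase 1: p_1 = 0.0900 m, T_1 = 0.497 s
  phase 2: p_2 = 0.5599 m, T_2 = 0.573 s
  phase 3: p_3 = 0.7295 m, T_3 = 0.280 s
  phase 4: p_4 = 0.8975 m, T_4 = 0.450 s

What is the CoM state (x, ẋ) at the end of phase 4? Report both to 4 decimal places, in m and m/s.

phase 1: p=0.0900, T=0.497, ωT=1.504866, cosh=2.362799, sinh=2.140752; start (x,ẋ)=(0.035100, 0.489200) → end (x,ẋ)=(0.306151, 0.800020)
phase 2: p=0.5599, T=0.573, ωT=1.734987, cosh=2.922627, sinh=2.746225; start (x,ẋ)=(0.306151, 0.800020) → end (x,ẋ)=(0.543884, 0.228165)
phase 3: p=0.7295, T=0.280, ωT=0.847812, cosh=1.381442, sinh=0.953091; start (x,ẋ)=(0.543884, 0.228165) → end (x,ẋ)=(0.544901, -0.220467)
phase 4: p=0.8975, T=0.450, ωT=1.362555, cosh=2.081083, sinh=1.825077; start (x,ẋ)=(0.544901, -0.220467) → end (x,ẋ)=(0.030825, -2.407324)

x = 0.0308, ẋ = -2.4073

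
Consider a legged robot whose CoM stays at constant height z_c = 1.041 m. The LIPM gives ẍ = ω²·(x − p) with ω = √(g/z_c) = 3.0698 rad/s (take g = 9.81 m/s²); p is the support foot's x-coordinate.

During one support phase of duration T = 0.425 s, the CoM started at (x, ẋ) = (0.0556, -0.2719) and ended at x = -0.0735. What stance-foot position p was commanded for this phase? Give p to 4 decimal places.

p = 0.0330

ωT = 3.0698·0.425 = 1.304665; cosh(ωT) = 1.978859, sinh(ωT) = 1.707595
x(T) = p + (x₀−p)·cosh(ωT) + (ẋ₀/ω)·sinh(ωT) ⇒ p·(1 − cosh) = x(T) − x₀·cosh − (ẋ₀/ω)·sinh
numerator   = -0.0735 − (0.0556)·1.978859 − (-0.2719/3.0698)·1.707595 = -0.032278
denominator = 1 − 1.978859 = -0.978859
p = -0.032278 / -0.978859 = 0.0330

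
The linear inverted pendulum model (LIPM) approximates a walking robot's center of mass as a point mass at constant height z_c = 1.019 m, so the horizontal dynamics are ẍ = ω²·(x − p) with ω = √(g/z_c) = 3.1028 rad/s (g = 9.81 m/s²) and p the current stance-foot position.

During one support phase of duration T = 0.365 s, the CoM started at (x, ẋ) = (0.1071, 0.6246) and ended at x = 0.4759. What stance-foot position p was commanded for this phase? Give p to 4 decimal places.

ωT = 3.1028·0.365 = 1.132522; cosh(ωT) = 1.712847, sinh(ωT) = 1.390627
x(T) = p + (x₀−p)·cosh(ωT) + (ẋ₀/ω)·sinh(ωT) ⇒ p·(1 − cosh) = x(T) − x₀·cosh − (ẋ₀/ω)·sinh
numerator   = 0.4759 − (0.1071)·1.712847 − (0.6246/3.1028)·1.390627 = 0.012518
denominator = 1 − 1.712847 = -0.712847
p = 0.012518 / -0.712847 = -0.0176

p = -0.0176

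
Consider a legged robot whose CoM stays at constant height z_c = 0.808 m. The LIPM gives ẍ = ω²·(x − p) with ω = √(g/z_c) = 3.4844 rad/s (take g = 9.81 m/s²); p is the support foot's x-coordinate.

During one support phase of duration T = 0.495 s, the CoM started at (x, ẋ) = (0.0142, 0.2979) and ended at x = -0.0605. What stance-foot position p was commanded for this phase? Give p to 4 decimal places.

p = 0.1762

ωT = 3.4844·0.495 = 1.724778; cosh(ωT) = 2.894744, sinh(ωT) = 2.716531
x(T) = p + (x₀−p)·cosh(ωT) + (ẋ₀/ω)·sinh(ωT) ⇒ p·(1 − cosh) = x(T) − x₀·cosh − (ẋ₀/ω)·sinh
numerator   = -0.0605 − (0.0142)·2.894744 − (0.2979/3.4844)·2.716531 = -0.333856
denominator = 1 − 2.894744 = -1.894744
p = -0.333856 / -1.894744 = 0.1762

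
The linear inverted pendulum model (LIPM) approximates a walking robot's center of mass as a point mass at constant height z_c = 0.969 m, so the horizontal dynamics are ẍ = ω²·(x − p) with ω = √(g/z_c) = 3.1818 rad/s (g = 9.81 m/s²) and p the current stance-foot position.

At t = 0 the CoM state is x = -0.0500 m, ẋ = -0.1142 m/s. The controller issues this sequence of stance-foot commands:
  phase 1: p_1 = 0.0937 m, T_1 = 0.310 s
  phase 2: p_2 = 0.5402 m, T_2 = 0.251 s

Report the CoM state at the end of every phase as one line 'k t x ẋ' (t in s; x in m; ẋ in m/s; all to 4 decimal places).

phase 1: p=0.0937, T=0.310, ωT=0.986358, cosh=1.527192, sinh=1.154259; start (x,ẋ)=(-0.050000, -0.114200) → end (x,ẋ)=(-0.167186, -0.702161)
phase 2: p=0.5402, T=0.251, ωT=0.798632, cosh=1.336221, sinh=0.886277; start (x,ẋ)=(-0.167186, -0.702161) → end (x,ẋ)=(-0.600608, -2.933039)

1 0.3100 -0.1672 -0.7022
2 0.5610 -0.6006 -2.9330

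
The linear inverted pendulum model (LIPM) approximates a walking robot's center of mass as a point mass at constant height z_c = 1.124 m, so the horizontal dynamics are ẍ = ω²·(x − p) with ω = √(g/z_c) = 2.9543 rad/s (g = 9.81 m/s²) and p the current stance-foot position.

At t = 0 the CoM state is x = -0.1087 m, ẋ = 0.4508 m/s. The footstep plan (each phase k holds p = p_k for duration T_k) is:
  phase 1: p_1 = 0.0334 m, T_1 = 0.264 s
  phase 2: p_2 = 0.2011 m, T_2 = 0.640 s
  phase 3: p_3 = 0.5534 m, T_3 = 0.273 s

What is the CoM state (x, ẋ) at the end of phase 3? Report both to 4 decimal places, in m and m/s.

phase 1: p=0.0334, T=0.264, ωT=0.779935, cosh=1.319883, sinh=0.861448; start (x,ẋ)=(-0.108700, 0.450800) → end (x,ẋ)=(-0.022706, 0.233363)
phase 2: p=0.2011, T=0.640, ωT=1.890752, cosh=3.387653, sinh=3.236695; start (x,ẋ)=(-0.022706, 0.233363) → end (x,ẋ)=(-0.301409, -1.349521)
phase 3: p=0.5534, T=0.273, ωT=0.806524, cosh=1.343257, sinh=0.896850; start (x,ẋ)=(-0.301409, -1.349521) → end (x,ẋ)=(-1.004508, -4.077624)

x = -1.0045, ẋ = -4.0776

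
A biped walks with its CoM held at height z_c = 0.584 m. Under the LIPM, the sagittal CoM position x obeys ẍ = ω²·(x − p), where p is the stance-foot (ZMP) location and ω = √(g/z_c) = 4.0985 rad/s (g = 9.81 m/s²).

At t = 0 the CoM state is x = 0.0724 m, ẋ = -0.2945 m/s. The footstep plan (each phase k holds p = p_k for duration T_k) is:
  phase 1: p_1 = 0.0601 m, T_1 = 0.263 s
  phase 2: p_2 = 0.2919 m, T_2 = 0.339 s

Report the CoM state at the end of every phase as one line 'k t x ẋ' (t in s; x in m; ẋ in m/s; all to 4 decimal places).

1 0.2630 -0.0131 -0.4173
2 0.6020 -0.5496 -3.2412

phase 1: p=0.0601, T=0.263, ωT=1.077905, cosh=1.639413, sinh=1.299105; start (x,ẋ)=(0.072400, -0.294500) → end (x,ẋ)=(-0.013083, -0.417317)
phase 2: p=0.2919, T=0.339, ωT=1.389391, cosh=2.130817, sinh=1.881590; start (x,ẋ)=(-0.013083, -0.417317) → end (x,ẋ)=(-0.549551, -3.241165)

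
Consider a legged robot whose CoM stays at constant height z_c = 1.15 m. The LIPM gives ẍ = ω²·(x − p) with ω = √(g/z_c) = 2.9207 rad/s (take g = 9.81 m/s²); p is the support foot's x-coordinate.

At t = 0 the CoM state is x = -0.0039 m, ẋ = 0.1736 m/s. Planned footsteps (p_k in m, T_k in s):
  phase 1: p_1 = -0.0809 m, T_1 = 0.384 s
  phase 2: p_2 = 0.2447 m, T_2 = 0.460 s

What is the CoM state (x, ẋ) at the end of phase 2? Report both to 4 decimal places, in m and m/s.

phase 1: p=-0.0809, T=0.384, ωT=1.121549, cosh=1.697690, sinh=1.371915; start (x,ẋ)=(-0.003900, 0.173600) → end (x,ẋ)=(0.131366, 0.603254)
phase 2: p=0.2447, T=0.460, ωT=1.343522, cosh=2.046721, sinh=1.785796; start (x,ẋ)=(0.131366, 0.603254) → end (x,ẋ)=(0.381583, 0.643567)

x = 0.3816, ẋ = 0.6436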